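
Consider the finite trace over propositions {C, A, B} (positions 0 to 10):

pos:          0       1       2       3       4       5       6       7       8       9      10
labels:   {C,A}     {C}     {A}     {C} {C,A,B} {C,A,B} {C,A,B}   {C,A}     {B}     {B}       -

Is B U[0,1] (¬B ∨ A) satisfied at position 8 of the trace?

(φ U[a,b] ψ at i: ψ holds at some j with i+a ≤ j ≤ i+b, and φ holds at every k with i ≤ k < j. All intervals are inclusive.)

Does not hold

Need some j in [8,9] with (¬B ∨ A), and B at every k in [8,j-1].
  j=8: (¬B ∨ A) false.
  j=9: (¬B ∨ A) false.
No j in the window works → until fails.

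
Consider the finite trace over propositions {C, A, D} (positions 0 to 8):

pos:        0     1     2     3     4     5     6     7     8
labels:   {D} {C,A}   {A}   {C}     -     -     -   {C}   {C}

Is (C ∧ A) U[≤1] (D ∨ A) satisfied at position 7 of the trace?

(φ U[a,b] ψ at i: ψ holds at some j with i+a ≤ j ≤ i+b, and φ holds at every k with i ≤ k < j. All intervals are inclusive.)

No

Need some j in [7,8] with (D ∨ A), and (C ∧ A) at every k in [7,j-1].
  j=7: (D ∨ A) false.
  j=8: (D ∨ A) false.
No j in the window works → until fails.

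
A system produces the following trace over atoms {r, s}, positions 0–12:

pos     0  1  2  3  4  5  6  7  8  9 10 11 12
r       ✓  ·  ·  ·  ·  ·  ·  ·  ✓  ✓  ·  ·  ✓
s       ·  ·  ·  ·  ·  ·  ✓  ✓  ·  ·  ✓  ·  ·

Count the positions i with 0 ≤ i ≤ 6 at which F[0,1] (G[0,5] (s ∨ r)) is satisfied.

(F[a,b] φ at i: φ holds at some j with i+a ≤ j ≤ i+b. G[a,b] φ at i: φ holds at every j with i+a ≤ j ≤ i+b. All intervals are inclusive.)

Evaluate at each i in [0,6]:
  i=0: ✗ (none in [0,1])
  i=1: ✗ (none in [1,2])
  i=2: ✗ (none in [2,3])
  i=3: ✗ (none in [3,4])
  i=4: ✗ (none in [4,5])
  i=5: ✗ (none in [5,6])
  i=6: ✗ (none in [6,7])
Positions where it holds: {} → 0.

0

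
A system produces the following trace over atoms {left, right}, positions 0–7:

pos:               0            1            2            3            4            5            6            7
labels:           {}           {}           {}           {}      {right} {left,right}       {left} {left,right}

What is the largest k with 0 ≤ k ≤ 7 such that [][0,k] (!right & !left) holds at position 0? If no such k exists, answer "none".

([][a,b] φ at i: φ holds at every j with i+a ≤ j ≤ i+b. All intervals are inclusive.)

(!right & !left) must hold from j=0 onward; find where it first fails.
  j=0: holds
  j=1: holds
  j=2: holds
  j=3: holds
  j=4: fails
Holds on [0,3], so largest k = 3.

3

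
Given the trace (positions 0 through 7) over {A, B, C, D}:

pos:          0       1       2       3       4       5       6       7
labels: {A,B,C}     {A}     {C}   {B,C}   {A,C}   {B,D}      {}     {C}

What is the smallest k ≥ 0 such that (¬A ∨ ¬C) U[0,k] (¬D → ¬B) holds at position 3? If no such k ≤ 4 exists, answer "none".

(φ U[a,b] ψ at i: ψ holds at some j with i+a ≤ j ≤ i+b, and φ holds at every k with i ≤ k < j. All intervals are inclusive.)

1

Need earliest j ≥ 3 with (¬D → ¬B), and (¬A ∨ ¬C) at every k in [3,j-1].
  j=3: rhs fails.
  j=4: rhs holds; lhs holds on [3,3]. k = 1.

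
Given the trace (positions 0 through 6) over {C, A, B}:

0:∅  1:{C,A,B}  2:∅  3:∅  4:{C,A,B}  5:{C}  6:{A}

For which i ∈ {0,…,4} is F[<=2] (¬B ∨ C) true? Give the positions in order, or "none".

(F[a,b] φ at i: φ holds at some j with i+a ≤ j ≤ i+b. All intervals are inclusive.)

0, 1, 2, 3, 4

Evaluate at each i in [0,4]:
  i=0: ✓ (witness j=0)
  i=1: ✓ (witness j=1)
  i=2: ✓ (witness j=2)
  i=3: ✓ (witness j=3)
  i=4: ✓ (witness j=4)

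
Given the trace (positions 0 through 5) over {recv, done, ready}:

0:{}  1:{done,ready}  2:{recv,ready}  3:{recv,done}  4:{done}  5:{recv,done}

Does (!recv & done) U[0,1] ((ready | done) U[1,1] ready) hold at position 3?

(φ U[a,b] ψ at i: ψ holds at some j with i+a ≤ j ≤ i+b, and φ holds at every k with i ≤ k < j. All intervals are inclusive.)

False

Need some j in [3,4] with ((ready | done) U[1,1] ready), and (!recv & done) at every k in [3,j-1].
  j=3: ((ready | done) U[1,1] ready) — fails.
  j=4: ((ready | done) U[1,1] ready) — fails.
No j in the window works → until fails.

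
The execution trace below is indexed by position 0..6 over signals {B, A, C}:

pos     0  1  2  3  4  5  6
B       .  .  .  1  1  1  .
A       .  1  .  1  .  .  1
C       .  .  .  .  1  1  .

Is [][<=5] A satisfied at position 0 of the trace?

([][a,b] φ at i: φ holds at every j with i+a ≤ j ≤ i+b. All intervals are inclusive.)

Does not hold

Check A at every j in [0,5]:
  j=0: false
  j=1: true
  j=2: false
  j=3: true
  j=4: false
  j=5: false
Fails at j=0 → formula fails.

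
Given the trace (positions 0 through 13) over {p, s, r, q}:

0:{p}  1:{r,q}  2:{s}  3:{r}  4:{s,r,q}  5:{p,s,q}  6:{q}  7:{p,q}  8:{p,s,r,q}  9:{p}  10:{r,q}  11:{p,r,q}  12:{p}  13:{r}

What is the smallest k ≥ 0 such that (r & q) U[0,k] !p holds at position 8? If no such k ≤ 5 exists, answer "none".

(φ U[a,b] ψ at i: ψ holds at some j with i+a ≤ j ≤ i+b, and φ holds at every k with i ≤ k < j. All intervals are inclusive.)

none

Need earliest j ≥ 8 with !p, and (r & q) at every k in [8,j-1].
  j=8: rhs fails.
  j=9: rhs fails.
  j=10: rhs holds but lhs fails at k=9.
  j=11: rhs fails.
  j=12: rhs fails.
  j=13: rhs holds but lhs fails at k=9.
No witness within the range → none.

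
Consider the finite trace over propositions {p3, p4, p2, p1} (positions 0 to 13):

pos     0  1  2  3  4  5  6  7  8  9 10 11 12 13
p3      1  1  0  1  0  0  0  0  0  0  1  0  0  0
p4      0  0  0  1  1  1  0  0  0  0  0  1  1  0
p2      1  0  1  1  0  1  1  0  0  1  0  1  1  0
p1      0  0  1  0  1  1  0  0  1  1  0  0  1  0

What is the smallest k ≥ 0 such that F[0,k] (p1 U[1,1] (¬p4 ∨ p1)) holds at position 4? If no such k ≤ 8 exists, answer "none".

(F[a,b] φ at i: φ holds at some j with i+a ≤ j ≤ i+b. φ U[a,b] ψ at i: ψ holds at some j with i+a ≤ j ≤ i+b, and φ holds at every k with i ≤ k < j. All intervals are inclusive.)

0

Scan j = 4,5,… for (p1 U[1,1] (¬p4 ∨ p1)):
  j=4: holds
First hit at j=4, so smallest k = 4-4 = 0.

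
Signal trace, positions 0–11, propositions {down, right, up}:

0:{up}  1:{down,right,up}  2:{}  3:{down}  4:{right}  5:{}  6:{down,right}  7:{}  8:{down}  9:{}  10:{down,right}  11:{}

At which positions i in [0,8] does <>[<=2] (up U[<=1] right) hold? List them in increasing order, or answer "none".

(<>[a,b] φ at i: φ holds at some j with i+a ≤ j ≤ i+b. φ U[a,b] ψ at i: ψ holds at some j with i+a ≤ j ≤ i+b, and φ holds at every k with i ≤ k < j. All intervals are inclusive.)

Evaluate at each i in [0,8]:
  i=0: ✓ (witness j=0)
  i=1: ✓ (witness j=1)
  i=2: ✓ (witness j=4)
  i=3: ✓ (witness j=4)
  i=4: ✓ (witness j=4)
  i=5: ✓ (witness j=6)
  i=6: ✓ (witness j=6)
  i=7: ✗ (none in [7,9])
  i=8: ✓ (witness j=10)

0, 1, 2, 3, 4, 5, 6, 8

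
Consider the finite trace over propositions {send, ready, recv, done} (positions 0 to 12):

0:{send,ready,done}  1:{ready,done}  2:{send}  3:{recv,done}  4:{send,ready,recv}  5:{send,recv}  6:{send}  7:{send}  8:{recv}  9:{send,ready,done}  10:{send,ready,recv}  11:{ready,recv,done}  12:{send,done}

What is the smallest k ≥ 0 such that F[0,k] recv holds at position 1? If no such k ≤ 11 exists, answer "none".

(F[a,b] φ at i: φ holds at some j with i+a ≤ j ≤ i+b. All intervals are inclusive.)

Scan j = 1,2,… for recv:
  j=1: fails
  j=2: fails
  j=3: holds
First hit at j=3, so smallest k = 3-1 = 2.

2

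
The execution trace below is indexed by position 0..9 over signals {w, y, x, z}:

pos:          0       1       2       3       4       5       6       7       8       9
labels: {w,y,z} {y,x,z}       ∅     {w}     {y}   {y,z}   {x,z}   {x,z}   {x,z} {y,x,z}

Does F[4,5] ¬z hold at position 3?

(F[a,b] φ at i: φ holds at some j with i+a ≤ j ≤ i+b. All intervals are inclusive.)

No

Check ¬z at each j in [7,8]:
  j=7: false
  j=8: false
No position in the window satisfies it → formula fails.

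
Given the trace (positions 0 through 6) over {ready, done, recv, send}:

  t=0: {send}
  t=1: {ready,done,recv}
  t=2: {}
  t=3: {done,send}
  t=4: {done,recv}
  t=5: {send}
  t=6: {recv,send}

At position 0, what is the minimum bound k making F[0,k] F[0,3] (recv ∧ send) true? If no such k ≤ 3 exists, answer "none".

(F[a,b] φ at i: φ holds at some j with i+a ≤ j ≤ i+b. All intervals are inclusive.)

Scan j = 0,1,… for F[0,3] (recv ∧ send):
  j=0: fails
  j=1: fails
  j=2: fails
  j=3: holds
First hit at j=3, so smallest k = 3-0 = 3.

3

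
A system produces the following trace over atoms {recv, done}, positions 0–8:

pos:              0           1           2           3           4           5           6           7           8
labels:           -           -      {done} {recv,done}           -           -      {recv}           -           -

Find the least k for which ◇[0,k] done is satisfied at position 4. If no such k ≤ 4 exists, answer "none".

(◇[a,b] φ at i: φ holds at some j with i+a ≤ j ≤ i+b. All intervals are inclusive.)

none

Scan j = 4,5,… for done:
  j=4: fails
  j=5: fails
  j=6: fails
  j=7: fails
  j=8: fails
No j in [4,8] satisfies it → none.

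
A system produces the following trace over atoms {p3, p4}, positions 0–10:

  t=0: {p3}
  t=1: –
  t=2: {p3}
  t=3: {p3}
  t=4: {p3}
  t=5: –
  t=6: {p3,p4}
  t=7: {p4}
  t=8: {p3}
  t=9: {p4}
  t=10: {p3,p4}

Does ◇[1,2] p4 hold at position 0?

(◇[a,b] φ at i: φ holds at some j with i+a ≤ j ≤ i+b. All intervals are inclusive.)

Does not hold

Check p4 at each j in [1,2]:
  j=1: false
  j=2: false
No position in the window satisfies it → formula fails.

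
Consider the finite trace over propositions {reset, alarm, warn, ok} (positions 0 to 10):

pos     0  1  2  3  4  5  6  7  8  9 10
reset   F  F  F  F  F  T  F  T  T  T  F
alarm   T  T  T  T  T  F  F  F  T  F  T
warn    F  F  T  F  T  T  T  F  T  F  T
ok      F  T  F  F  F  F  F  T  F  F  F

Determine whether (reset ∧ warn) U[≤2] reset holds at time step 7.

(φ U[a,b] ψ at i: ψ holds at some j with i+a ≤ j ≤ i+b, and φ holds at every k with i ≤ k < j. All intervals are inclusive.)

Need some j in [7,9] with reset, and (reset ∧ warn) at every k in [7,j-1].
  j=7: reset holds; no prefix to check → satisfied.

Yes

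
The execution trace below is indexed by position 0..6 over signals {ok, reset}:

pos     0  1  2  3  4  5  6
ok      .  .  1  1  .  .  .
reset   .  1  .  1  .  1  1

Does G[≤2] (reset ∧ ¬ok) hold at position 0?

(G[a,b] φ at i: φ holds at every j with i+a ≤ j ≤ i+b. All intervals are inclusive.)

No

Check (reset ∧ ¬ok) at every j in [0,2]:
  j=0: false
  j=1: true
  j=2: false
Fails at j=0 → formula fails.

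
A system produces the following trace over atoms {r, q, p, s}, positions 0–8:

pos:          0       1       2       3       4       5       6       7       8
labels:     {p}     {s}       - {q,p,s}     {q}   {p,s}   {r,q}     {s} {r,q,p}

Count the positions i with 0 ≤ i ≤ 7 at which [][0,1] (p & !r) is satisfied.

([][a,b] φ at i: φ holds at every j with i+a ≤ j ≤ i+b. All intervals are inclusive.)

Evaluate at each i in [0,7]:
  i=0: ✗ (fails at j=1)
  i=1: ✗ (fails at j=1)
  i=2: ✗ (fails at j=2)
  i=3: ✗ (fails at j=4)
  i=4: ✗ (fails at j=4)
  i=5: ✗ (fails at j=6)
  i=6: ✗ (fails at j=6)
  i=7: ✗ (fails at j=7)
Positions where it holds: {} → 0.

0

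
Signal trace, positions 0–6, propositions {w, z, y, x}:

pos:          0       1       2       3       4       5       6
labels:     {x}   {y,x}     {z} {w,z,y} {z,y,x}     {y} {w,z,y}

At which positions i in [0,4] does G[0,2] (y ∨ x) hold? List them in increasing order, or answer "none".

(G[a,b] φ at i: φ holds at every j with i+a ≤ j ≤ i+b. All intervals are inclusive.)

Evaluate at each i in [0,4]:
  i=0: ✗ (fails at j=2)
  i=1: ✗ (fails at j=2)
  i=2: ✗ (fails at j=2)
  i=3: ✓ (all of [3,5])
  i=4: ✓ (all of [4,6])

3, 4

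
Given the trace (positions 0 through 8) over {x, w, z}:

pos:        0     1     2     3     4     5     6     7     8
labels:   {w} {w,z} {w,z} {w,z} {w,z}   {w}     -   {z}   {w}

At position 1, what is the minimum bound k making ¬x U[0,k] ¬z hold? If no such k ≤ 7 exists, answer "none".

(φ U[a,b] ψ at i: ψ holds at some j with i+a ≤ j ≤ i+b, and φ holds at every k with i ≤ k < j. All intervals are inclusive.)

Need earliest j ≥ 1 with ¬z, and ¬x at every k in [1,j-1].
  j=1: rhs fails.
  j=2: rhs fails.
  j=3: rhs fails.
  j=4: rhs fails.
  j=5: rhs holds; lhs holds on [1,4]. k = 4.

4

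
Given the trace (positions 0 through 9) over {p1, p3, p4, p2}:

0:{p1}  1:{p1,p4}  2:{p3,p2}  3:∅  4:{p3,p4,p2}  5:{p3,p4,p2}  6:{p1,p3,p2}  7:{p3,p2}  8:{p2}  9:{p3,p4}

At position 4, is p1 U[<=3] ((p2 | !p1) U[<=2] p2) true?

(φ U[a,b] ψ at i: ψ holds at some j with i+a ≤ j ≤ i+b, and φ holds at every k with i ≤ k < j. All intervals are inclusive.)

Yes

Need some j in [4,7] with ((p2 | !p1) U[<=2] p2), and p1 at every k in [4,j-1].
  j=4: ((p2 | !p1) U[<=2] p2) holds; no prefix to check → satisfied.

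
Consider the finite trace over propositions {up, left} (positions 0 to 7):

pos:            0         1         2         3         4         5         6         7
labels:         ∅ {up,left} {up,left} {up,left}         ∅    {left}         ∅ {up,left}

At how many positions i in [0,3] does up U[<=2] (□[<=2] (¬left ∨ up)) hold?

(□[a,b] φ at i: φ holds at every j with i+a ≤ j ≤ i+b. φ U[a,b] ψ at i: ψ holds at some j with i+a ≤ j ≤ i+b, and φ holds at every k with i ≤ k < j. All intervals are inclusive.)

Evaluate at each i in [0,3]:
  i=0: ✓ (rhs at j=0)
  i=1: ✓ (rhs at j=1)
  i=2: ✓ (rhs at j=2)
  i=3: ✗ (no rhs in [3,5])
Positions where it holds: {0, 1, 2} → 3.

3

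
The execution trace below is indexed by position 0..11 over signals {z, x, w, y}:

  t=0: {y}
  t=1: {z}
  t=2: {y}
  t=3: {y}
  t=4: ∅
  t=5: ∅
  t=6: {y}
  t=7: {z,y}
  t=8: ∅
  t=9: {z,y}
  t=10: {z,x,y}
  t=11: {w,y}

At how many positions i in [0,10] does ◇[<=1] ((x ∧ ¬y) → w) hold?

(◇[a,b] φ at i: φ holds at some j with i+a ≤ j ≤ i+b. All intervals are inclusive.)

Evaluate at each i in [0,10]:
  i=0: ✓ (witness j=0)
  i=1: ✓ (witness j=1)
  i=2: ✓ (witness j=2)
  i=3: ✓ (witness j=3)
  i=4: ✓ (witness j=4)
  i=5: ✓ (witness j=5)
  i=6: ✓ (witness j=6)
  i=7: ✓ (witness j=7)
  i=8: ✓ (witness j=8)
  i=9: ✓ (witness j=9)
  i=10: ✓ (witness j=10)
Positions where it holds: {0, 1, 2, 3, 4, 5, 6, 7, 8, 9, 10} → 11.

11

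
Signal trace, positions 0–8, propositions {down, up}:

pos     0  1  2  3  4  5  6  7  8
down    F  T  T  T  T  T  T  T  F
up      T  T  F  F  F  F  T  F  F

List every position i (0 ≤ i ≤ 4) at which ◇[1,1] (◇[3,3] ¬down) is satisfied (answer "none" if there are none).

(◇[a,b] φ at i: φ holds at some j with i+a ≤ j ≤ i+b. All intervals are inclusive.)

Evaluate at each i in [0,4]:
  i=0: ✗ (none in [1,1])
  i=1: ✗ (none in [2,2])
  i=2: ✗ (none in [3,3])
  i=3: ✗ (none in [4,4])
  i=4: ✓ (witness j=5)

4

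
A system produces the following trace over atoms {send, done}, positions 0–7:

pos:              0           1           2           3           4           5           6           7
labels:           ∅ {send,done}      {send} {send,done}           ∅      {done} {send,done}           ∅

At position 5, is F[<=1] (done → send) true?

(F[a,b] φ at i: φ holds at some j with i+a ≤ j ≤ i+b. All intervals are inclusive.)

True

Check (done → send) at each j in [5,6]:
  j=5: false
  j=6: true
Found at j=6 → formula holds.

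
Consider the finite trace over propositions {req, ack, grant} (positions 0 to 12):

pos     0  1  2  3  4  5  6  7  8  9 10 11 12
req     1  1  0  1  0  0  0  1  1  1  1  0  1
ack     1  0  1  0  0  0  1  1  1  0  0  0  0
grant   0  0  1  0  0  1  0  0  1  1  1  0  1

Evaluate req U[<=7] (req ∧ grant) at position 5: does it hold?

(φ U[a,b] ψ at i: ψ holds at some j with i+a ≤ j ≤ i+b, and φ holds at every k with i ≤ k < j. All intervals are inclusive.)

Need some j in [5,12] with (req ∧ grant), and req at every k in [5,j-1].
  j=5: (req ∧ grant) false.
  j=6: (req ∧ grant) false.
  j=7: (req ∧ grant) false.
  j=8: (req ∧ grant) holds, but req fails at k=5 → not this j.
  j=9: (req ∧ grant) holds, but req fails at k=5 → not this j.
  j=10: (req ∧ grant) holds, but req fails at k=5 → not this j.
  j=11: (req ∧ grant) false.
  j=12: (req ∧ grant) holds, but req fails at k=5 → not this j.
No j in the window works → until fails.

No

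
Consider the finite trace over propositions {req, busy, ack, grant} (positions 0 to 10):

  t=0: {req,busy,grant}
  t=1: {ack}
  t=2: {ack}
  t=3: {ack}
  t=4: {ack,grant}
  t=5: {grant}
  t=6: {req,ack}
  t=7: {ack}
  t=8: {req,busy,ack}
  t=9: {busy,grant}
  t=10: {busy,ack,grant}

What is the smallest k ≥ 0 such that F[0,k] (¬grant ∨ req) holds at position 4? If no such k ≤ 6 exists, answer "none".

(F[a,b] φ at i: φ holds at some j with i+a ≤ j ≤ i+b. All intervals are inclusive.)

Scan j = 4,5,… for (¬grant ∨ req):
  j=4: fails
  j=5: fails
  j=6: holds
First hit at j=6, so smallest k = 6-4 = 2.

2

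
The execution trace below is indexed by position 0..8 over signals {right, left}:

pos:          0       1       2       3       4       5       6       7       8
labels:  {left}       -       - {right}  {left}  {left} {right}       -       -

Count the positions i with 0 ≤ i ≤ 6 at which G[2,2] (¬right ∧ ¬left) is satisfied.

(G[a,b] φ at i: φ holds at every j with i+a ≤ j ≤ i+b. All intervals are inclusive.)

Evaluate at each i in [0,6]:
  i=0: ✓ (all of [2,2])
  i=1: ✗ (fails at j=3)
  i=2: ✗ (fails at j=4)
  i=3: ✗ (fails at j=5)
  i=4: ✗ (fails at j=6)
  i=5: ✓ (all of [7,7])
  i=6: ✓ (all of [8,8])
Positions where it holds: {0, 5, 6} → 3.

3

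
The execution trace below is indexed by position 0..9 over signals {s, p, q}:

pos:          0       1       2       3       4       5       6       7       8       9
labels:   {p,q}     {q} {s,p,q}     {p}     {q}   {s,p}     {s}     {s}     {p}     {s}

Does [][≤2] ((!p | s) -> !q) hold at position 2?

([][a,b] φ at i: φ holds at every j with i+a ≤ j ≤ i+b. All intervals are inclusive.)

False

Check ((!p | s) -> !q) at every j in [2,4]:
  j=2: antecedent true; consequent false → ✗
  j=3: antecedent false → ✓
  j=4: antecedent true; consequent false → ✗
Fails at j=2 → formula fails.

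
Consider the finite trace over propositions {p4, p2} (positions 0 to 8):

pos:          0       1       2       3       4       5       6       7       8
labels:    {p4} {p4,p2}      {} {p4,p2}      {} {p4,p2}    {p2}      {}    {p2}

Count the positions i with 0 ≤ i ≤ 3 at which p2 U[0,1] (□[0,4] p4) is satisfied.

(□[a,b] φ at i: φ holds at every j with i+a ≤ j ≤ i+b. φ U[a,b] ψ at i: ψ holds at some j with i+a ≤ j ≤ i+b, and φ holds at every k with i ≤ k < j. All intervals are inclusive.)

0

Evaluate at each i in [0,3]:
  i=0: ✗ (no rhs in [0,1])
  i=1: ✗ (no rhs in [1,2])
  i=2: ✗ (no rhs in [2,3])
  i=3: ✗ (no rhs in [3,4])
Positions where it holds: {} → 0.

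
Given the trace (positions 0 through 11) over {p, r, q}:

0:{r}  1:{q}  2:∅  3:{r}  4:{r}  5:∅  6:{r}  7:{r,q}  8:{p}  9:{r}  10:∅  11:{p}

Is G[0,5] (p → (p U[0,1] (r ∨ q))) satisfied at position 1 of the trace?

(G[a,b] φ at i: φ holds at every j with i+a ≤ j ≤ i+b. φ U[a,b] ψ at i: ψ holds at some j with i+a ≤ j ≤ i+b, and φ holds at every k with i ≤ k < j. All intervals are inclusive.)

Check (p → (p U[0,1] (r ∨ q))) at every j in [1,6]:
  j=1: antecedent false → ✓
  j=2: antecedent false → ✓
  j=3: antecedent false → ✓
  j=4: antecedent false → ✓
  j=5: antecedent false → ✓
  j=6: antecedent false → ✓
All positions satisfy it → formula holds.

True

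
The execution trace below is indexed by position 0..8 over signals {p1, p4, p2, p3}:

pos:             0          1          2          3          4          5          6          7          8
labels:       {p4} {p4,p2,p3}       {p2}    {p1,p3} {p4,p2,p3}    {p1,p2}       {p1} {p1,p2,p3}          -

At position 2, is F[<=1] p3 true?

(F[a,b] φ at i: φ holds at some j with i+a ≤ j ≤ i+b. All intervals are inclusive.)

Holds

Check p3 at each j in [2,3]:
  j=2: false
  j=3: true
Found at j=3 → formula holds.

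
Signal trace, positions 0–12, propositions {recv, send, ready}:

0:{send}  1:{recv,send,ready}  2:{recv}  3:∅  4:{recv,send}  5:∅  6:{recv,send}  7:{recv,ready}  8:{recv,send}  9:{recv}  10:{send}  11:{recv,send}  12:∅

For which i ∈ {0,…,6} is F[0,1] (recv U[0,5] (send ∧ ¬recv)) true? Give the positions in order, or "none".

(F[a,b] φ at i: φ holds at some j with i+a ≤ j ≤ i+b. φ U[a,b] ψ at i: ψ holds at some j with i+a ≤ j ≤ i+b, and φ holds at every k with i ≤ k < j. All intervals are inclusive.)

0, 5, 6

Evaluate at each i in [0,6]:
  i=0: ✓ (witness j=0)
  i=1: ✗ (none in [1,2])
  i=2: ✗ (none in [2,3])
  i=3: ✗ (none in [3,4])
  i=4: ✗ (none in [4,5])
  i=5: ✓ (witness j=6)
  i=6: ✓ (witness j=6)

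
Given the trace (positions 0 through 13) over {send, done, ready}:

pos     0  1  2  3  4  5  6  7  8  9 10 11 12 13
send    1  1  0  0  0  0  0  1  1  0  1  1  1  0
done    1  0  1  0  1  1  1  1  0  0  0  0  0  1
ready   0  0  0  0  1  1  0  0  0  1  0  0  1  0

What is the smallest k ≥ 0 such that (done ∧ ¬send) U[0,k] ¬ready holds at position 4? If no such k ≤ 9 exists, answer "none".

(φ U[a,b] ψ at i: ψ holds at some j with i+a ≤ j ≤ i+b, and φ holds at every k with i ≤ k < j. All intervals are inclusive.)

Need earliest j ≥ 4 with ¬ready, and (done ∧ ¬send) at every k in [4,j-1].
  j=4: rhs fails.
  j=5: rhs fails.
  j=6: rhs holds; lhs holds on [4,5]. k = 2.

2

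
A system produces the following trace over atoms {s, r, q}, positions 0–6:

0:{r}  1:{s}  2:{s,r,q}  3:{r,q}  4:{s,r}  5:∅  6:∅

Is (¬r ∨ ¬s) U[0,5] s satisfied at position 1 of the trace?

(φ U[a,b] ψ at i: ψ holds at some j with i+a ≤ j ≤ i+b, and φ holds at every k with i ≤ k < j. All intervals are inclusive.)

Holds

Need some j in [1,6] with s, and (¬r ∨ ¬s) at every k in [1,j-1].
  j=1: s holds; no prefix to check → satisfied.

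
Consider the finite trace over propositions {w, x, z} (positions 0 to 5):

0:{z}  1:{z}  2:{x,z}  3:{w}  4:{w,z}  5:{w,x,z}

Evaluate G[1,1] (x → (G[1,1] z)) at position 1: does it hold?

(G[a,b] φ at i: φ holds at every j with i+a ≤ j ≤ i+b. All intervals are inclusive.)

Check (x → (G[1,1] z)) at every j in [2,2]:
  j=2: antecedent true; consequent fails at 3 → ✗
Fails at j=2 → formula fails.

False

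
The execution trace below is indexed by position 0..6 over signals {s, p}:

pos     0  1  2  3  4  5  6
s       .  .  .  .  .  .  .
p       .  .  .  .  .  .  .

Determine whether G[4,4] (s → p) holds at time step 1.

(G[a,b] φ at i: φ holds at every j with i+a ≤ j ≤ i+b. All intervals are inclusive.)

Holds

Check (s → p) at every j in [5,5]:
  j=5: antecedent false → ✓
All positions satisfy it → formula holds.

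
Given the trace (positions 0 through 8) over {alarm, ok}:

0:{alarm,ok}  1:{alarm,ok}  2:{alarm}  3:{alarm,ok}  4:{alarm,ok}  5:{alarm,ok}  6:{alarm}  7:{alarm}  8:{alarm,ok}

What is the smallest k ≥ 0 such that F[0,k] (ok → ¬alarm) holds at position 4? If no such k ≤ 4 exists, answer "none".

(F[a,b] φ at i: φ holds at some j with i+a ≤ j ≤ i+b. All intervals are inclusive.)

2

Scan j = 4,5,… for (ok → ¬alarm):
  j=4: fails
  j=5: fails
  j=6: holds
First hit at j=6, so smallest k = 6-4 = 2.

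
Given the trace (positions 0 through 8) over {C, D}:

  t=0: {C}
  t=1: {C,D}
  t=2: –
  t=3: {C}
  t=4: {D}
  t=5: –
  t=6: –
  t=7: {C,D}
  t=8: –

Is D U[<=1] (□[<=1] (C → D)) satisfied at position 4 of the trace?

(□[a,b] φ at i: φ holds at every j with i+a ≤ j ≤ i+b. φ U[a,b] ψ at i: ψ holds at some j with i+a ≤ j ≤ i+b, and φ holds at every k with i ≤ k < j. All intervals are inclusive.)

Need some j in [4,5] with □[<=1] (C → D), and D at every k in [4,j-1].
  j=4: □[<=1] (C → D) holds; no prefix to check → satisfied.

Holds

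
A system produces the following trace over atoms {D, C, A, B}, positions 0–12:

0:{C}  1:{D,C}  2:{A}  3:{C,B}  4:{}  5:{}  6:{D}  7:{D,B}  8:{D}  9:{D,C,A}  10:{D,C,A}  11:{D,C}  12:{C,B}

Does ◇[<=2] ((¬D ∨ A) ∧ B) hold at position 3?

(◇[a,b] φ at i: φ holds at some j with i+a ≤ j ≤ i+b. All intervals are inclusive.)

Check ((¬D ∨ A) ∧ B) at each j in [3,5]:
  j=3: true
  j=4: false
  j=5: false
Found at j=3 → formula holds.

Holds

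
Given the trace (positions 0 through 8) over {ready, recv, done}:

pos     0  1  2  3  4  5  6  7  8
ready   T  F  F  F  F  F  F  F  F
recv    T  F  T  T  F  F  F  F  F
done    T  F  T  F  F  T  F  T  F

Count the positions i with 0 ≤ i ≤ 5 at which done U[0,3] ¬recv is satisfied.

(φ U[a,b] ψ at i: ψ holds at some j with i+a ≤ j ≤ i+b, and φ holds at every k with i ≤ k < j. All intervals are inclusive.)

Evaluate at each i in [0,5]:
  i=0: ✓ (rhs at j=1; lhs holds on [0,0])
  i=1: ✓ (rhs at j=1)
  i=2: ✗ (lhs fails at k=3 before rhs at j=4)
  i=3: ✗ (lhs fails at k=3 before rhs at j=4)
  i=4: ✓ (rhs at j=4)
  i=5: ✓ (rhs at j=5)
Positions where it holds: {0, 1, 4, 5} → 4.

4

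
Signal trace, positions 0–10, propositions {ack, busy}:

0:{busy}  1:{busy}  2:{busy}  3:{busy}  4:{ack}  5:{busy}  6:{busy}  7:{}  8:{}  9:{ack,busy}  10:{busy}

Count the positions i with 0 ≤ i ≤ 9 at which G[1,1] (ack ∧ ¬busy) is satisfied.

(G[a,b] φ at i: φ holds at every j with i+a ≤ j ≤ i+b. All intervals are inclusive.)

1

Evaluate at each i in [0,9]:
  i=0: ✗ (fails at j=1)
  i=1: ✗ (fails at j=2)
  i=2: ✗ (fails at j=3)
  i=3: ✓ (all of [4,4])
  i=4: ✗ (fails at j=5)
  i=5: ✗ (fails at j=6)
  i=6: ✗ (fails at j=7)
  i=7: ✗ (fails at j=8)
  i=8: ✗ (fails at j=9)
  i=9: ✗ (fails at j=10)
Positions where it holds: {3} → 1.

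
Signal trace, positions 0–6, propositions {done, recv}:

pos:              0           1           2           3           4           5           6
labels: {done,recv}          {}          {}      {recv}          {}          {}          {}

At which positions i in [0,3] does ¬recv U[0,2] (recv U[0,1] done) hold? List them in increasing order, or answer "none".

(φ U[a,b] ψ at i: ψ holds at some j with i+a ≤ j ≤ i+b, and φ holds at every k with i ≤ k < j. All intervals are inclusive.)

Evaluate at each i in [0,3]:
  i=0: ✓ (rhs at j=0)
  i=1: ✗ (no rhs in [1,3])
  i=2: ✗ (no rhs in [2,4])
  i=3: ✗ (no rhs in [3,5])

0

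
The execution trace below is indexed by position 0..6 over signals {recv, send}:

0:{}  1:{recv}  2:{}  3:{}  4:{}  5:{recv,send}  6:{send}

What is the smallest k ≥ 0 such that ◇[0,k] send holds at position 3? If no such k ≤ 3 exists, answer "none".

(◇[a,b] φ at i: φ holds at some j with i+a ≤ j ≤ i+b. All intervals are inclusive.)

Scan j = 3,4,… for send:
  j=3: fails
  j=4: fails
  j=5: holds
First hit at j=5, so smallest k = 5-3 = 2.

2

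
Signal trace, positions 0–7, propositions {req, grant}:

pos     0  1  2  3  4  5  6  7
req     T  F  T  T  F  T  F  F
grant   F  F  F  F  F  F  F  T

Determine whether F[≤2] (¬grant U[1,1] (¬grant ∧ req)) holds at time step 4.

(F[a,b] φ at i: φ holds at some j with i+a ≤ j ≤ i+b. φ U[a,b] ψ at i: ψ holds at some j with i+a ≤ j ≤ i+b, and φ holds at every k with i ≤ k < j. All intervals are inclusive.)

True

Check (¬grant U[1,1] (¬grant ∧ req)) at each j in [4,6]:
  j=4: holds
  j=5: fails
  j=6: fails
Found at j=4 → formula holds.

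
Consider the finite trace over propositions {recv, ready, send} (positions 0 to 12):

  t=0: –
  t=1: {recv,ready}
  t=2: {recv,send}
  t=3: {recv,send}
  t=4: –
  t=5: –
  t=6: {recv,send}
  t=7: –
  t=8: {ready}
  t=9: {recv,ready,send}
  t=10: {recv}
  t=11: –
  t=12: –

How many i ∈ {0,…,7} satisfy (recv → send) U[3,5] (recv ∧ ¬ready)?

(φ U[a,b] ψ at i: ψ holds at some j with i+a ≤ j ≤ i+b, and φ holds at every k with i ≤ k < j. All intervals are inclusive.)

5

Evaluate at each i in [0,7]:
  i=0: ✗ (lhs fails at k=1 before rhs at j=3)
  i=1: ✗ (lhs fails at k=1 before rhs at j=6)
  i=2: ✓ (rhs at j=6; lhs holds on [2,5])
  i=3: ✓ (rhs at j=6; lhs holds on [3,5])
  i=4: ✗ (no rhs in [7,9])
  i=5: ✓ (rhs at j=10; lhs holds on [5,9])
  i=6: ✓ (rhs at j=10; lhs holds on [6,9])
  i=7: ✓ (rhs at j=10; lhs holds on [7,9])
Positions where it holds: {2, 3, 5, 6, 7} → 5.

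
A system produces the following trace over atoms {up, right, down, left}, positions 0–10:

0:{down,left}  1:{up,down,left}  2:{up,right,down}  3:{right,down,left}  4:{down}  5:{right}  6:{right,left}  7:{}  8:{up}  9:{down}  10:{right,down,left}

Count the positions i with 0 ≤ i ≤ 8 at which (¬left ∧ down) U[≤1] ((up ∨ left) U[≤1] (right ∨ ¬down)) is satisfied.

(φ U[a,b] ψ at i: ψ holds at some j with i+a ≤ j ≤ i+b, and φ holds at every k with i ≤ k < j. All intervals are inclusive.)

8

Evaluate at each i in [0,8]:
  i=0: ✗ (lhs fails at k=0 before rhs at j=1)
  i=1: ✓ (rhs at j=1)
  i=2: ✓ (rhs at j=2)
  i=3: ✓ (rhs at j=3)
  i=4: ✓ (rhs at j=5; lhs holds on [4,4])
  i=5: ✓ (rhs at j=5)
  i=6: ✓ (rhs at j=6)
  i=7: ✓ (rhs at j=7)
  i=8: ✓ (rhs at j=8)
Positions where it holds: {1, 2, 3, 4, 5, 6, 7, 8} → 8.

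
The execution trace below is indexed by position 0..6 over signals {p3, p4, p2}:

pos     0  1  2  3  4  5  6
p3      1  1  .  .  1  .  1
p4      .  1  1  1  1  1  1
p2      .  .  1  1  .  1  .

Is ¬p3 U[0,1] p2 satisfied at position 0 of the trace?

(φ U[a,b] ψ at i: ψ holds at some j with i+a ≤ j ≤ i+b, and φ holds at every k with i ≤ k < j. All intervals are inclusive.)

Does not hold

Need some j in [0,1] with p2, and ¬p3 at every k in [0,j-1].
  j=0: p2 false.
  j=1: p2 false.
No j in the window works → until fails.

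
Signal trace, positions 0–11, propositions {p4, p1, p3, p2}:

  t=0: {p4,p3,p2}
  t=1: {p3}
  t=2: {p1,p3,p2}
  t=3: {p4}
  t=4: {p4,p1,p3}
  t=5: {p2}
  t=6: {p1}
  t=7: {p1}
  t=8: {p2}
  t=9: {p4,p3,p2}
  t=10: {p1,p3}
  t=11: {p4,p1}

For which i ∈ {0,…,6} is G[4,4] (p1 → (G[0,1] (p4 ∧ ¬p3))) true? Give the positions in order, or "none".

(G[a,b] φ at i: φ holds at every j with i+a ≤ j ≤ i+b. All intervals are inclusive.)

Evaluate at each i in [0,6]:
  i=0: ✗ (fails at j=4)
  i=1: ✓ (all of [5,5])
  i=2: ✗ (fails at j=6)
  i=3: ✗ (fails at j=7)
  i=4: ✓ (all of [8,8])
  i=5: ✓ (all of [9,9])
  i=6: ✗ (fails at j=10)

1, 4, 5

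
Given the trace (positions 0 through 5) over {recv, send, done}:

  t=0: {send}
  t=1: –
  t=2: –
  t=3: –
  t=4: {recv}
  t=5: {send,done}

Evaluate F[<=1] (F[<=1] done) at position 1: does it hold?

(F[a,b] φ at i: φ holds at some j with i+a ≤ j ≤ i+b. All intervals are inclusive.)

Does not hold

Check F[<=1] done at each j in [1,2]:
  j=1: fails (none in [1,2])
  j=2: fails (none in [2,3])
No position in the window satisfies it → formula fails.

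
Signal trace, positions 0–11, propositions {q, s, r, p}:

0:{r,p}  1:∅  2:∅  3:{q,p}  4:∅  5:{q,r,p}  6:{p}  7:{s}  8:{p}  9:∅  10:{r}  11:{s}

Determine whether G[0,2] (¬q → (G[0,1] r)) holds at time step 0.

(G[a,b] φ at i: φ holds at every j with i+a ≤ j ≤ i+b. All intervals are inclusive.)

Does not hold

Check (¬q → (G[0,1] r)) at every j in [0,2]:
  j=0: antecedent true; consequent fails at 1 → ✗
  j=1: antecedent true; consequent fails at 1 → ✗
  j=2: antecedent true; consequent fails at 2 → ✗
Fails at j=0 → formula fails.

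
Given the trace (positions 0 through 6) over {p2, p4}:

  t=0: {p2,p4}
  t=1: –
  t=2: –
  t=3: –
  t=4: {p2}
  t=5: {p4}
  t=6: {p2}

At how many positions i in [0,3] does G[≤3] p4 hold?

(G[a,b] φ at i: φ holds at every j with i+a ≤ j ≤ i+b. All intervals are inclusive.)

0

Evaluate at each i in [0,3]:
  i=0: ✗ (fails at j=1)
  i=1: ✗ (fails at j=1)
  i=2: ✗ (fails at j=2)
  i=3: ✗ (fails at j=3)
Positions where it holds: {} → 0.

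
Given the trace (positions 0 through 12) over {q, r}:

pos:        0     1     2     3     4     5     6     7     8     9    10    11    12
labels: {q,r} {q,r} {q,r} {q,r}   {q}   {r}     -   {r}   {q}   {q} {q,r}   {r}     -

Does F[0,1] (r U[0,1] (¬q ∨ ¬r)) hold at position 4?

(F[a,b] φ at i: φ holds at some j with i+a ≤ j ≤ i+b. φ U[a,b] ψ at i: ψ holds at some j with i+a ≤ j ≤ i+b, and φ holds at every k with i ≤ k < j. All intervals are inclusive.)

Check (r U[0,1] (¬q ∨ ¬r)) at each j in [4,5]:
  j=4: holds
  j=5: holds
Found at j=4 → formula holds.

True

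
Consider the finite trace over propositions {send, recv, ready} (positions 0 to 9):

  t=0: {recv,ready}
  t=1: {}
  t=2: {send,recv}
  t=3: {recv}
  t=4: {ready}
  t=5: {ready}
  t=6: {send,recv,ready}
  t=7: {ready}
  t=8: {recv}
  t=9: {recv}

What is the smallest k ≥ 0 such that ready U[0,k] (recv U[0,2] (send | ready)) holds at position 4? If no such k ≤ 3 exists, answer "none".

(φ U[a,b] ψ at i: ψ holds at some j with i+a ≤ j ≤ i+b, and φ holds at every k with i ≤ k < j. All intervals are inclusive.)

Need earliest j ≥ 4 with (recv U[0,2] (send | ready)), and ready at every k in [4,j-1].
  j=4: rhs holds (empty prefix). k = 0.

0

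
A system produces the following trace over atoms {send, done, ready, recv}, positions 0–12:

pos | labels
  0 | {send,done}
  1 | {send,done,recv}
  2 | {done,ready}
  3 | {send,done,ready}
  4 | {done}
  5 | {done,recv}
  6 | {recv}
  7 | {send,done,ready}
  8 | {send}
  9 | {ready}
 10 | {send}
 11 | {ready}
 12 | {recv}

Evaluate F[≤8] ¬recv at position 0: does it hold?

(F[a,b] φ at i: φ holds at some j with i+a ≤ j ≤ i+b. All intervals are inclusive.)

True

Check ¬recv at each j in [0,8]:
  j=0: true
  j=1: false
  j=2: true
  j=3: true
  j=4: true
  j=5: false
  j=6: false
  j=7: true
  j=8: true
Found at j=0 → formula holds.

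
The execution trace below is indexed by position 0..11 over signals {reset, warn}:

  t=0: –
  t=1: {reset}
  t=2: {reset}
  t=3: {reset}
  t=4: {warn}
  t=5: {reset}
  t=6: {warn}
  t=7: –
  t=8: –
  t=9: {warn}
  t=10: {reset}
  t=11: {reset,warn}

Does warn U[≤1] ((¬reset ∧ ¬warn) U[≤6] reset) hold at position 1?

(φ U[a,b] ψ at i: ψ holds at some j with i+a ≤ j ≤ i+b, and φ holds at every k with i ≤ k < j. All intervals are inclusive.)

Yes

Need some j in [1,2] with ((¬reset ∧ ¬warn) U[≤6] reset), and warn at every k in [1,j-1].
  j=1: ((¬reset ∧ ¬warn) U[≤6] reset) holds; no prefix to check → satisfied.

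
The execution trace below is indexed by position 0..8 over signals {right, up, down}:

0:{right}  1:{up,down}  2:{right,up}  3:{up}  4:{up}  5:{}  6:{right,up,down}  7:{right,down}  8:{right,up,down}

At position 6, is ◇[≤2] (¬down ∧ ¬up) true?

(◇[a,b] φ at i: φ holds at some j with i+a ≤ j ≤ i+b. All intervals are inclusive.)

False

Check (¬down ∧ ¬up) at each j in [6,8]:
  j=6: false
  j=7: false
  j=8: false
No position in the window satisfies it → formula fails.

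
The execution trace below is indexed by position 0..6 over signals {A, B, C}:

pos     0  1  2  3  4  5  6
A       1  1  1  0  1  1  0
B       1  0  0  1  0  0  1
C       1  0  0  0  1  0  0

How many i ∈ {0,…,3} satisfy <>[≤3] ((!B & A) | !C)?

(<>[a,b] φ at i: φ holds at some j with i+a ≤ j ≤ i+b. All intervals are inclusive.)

Evaluate at each i in [0,3]:
  i=0: ✓ (witness j=1)
  i=1: ✓ (witness j=1)
  i=2: ✓ (witness j=2)
  i=3: ✓ (witness j=3)
Positions where it holds: {0, 1, 2, 3} → 4.

4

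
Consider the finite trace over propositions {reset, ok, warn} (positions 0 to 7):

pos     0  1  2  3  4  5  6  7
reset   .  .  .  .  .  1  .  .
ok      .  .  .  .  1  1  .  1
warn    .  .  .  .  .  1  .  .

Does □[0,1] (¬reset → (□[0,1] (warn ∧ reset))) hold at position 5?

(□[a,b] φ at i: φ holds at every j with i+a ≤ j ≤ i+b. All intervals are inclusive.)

Check (¬reset → (□[0,1] (warn ∧ reset))) at every j in [5,6]:
  j=5: antecedent false → ✓
  j=6: antecedent true; consequent fails at 6 → ✗
Fails at j=6 → formula fails.

No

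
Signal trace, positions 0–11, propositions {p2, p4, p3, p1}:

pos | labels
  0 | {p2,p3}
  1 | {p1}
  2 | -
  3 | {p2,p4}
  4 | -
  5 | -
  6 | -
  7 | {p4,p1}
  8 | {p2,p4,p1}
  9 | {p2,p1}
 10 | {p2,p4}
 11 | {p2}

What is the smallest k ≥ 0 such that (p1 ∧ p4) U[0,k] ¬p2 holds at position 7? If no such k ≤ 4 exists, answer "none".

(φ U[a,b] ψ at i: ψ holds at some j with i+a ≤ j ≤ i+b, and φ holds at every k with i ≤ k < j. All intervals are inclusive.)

Need earliest j ≥ 7 with ¬p2, and (p1 ∧ p4) at every k in [7,j-1].
  j=7: rhs holds (empty prefix). k = 0.

0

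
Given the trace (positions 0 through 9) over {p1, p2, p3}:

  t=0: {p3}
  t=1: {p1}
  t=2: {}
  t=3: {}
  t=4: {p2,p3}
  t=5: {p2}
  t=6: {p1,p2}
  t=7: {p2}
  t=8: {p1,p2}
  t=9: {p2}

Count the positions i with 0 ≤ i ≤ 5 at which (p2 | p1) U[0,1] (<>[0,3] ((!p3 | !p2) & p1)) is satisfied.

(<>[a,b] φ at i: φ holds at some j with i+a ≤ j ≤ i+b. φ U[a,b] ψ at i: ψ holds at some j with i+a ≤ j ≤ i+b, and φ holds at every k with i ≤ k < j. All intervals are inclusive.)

Evaluate at each i in [0,5]:
  i=0: ✓ (rhs at j=0)
  i=1: ✓ (rhs at j=1)
  i=2: ✗ (lhs fails at k=2 before rhs at j=3)
  i=3: ✓ (rhs at j=3)
  i=4: ✓ (rhs at j=4)
  i=5: ✓ (rhs at j=5)
Positions where it holds: {0, 1, 3, 4, 5} → 5.

5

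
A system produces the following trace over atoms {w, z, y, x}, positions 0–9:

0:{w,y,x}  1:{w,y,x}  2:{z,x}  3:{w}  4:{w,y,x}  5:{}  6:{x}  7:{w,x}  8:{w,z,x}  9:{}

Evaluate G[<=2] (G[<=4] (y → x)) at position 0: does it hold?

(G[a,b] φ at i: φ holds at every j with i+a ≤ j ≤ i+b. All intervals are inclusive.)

True

Check G[<=4] (y → x) at every j in [0,2]:
  j=0: holds on [0,4]
  j=1: holds on [1,5]
  j=2: holds on [2,6]
All positions satisfy it → formula holds.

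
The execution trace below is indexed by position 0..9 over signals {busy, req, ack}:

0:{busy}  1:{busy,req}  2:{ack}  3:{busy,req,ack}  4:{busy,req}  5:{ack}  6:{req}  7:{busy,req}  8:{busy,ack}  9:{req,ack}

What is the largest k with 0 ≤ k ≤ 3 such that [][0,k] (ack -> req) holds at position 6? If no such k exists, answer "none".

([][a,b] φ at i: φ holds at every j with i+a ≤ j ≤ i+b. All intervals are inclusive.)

(ack -> req) must hold from j=6 onward; find where it first fails.
  j=6: holds
  j=7: holds
  j=8: fails
Holds on [6,7], so largest k = 1.

1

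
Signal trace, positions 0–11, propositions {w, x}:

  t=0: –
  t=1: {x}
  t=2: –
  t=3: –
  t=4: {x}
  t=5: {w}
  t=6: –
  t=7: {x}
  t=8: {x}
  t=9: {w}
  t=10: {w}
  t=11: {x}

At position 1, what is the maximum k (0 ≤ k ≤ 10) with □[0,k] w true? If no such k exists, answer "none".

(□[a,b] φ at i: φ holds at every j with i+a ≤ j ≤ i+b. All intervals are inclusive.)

w must hold from j=1 onward; find where it first fails.
  j=1: fails → no k works.

none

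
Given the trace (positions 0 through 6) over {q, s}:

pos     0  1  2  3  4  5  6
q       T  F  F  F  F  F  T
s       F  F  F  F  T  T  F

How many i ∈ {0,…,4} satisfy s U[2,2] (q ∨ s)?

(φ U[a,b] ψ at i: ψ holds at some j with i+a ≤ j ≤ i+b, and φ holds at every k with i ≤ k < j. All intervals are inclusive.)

1

Evaluate at each i in [0,4]:
  i=0: ✗ (no rhs in [2,2])
  i=1: ✗ (no rhs in [3,3])
  i=2: ✗ (lhs fails at k=2 before rhs at j=4)
  i=3: ✗ (lhs fails at k=3 before rhs at j=5)
  i=4: ✓ (rhs at j=6; lhs holds on [4,5])
Positions where it holds: {4} → 1.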